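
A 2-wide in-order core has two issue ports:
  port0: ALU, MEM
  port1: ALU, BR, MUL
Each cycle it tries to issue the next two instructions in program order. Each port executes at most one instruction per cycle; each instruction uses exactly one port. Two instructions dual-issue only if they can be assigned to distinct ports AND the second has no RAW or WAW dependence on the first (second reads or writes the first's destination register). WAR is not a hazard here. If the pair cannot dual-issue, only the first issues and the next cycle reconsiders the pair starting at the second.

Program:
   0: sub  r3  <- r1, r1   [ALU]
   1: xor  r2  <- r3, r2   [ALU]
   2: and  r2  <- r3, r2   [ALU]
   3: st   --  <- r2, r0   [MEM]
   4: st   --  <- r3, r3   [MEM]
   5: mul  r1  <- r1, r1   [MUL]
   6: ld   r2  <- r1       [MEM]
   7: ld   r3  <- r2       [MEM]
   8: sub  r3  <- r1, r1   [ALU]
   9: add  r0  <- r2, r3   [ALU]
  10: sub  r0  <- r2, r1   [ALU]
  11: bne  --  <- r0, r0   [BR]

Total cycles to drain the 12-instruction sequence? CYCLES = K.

[0] i0  sub  -- RAW r3
[1] i1  xor  -- RAW+WAW r2
[2] i2  and  -- RAW r2
[3] i3  st  -- no-port MEM/MEM
[4] i4,i5  st;mul  -- dual
[5] i6  ld  -- no-port MEM/MEM
[6] i7  ld  -- WAW r3
[7] i8  sub  -- RAW r3
[8] i9  add  -- WAW r0
[9] i10  sub  -- RAW r0
[10] i11  bne  -- tail

CYCLES = 11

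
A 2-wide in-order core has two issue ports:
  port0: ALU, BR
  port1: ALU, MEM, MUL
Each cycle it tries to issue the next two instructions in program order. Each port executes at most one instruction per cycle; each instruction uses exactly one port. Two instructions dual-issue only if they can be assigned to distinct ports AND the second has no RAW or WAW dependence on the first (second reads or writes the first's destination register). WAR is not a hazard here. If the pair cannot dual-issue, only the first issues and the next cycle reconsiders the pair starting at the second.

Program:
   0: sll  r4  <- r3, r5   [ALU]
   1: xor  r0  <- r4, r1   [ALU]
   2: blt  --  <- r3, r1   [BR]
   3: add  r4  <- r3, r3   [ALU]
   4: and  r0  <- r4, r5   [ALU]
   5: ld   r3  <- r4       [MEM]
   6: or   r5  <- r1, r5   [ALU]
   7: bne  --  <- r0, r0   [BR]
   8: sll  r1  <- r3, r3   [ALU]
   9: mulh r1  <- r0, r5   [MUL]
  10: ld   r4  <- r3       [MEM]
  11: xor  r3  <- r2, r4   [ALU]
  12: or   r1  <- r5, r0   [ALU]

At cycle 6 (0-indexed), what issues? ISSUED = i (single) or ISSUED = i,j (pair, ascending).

ISSUED = 9

#0 head=0: sll.ALU i0 RAW r4
#1 head=1: xor.ALU+blt.BR i1,i2 pair
#2 head=3: add.ALU i3 RAW r4
#3 head=4: and.ALU+ld.MEM i4,i5 pair
#4 head=6: or.ALU+bne.BR i6,i7 pair
#5 head=8: sll.ALU i8 WAW r1
#6 head=9: mulh.MUL i9 no-port MUL/MEM
#7 head=10: ld.MEM i10 RAW r4
#8 head=11: xor.ALU+or.ALU i11,i12 pair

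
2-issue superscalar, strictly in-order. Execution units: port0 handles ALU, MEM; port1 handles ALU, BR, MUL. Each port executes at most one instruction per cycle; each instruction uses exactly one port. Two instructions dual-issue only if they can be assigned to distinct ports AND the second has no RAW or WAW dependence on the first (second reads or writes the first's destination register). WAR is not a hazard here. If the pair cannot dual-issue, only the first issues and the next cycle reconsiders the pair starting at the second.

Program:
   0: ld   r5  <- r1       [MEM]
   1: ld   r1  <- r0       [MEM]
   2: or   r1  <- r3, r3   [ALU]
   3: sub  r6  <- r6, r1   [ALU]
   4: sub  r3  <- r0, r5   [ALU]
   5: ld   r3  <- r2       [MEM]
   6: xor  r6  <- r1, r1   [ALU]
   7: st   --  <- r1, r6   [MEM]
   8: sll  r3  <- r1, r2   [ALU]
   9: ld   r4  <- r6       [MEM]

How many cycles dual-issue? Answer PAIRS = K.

PAIRS = 3

t=0 i0:ld.MEM ; no-port MEM/MEM
t=1 i1:ld.MEM ; WAW r1
t=2 i2:or.ALU ; RAW r1
t=3 i3&i4:sub.ALU;sub.ALU ; pair
t=4 i5&i6:ld.MEM;xor.ALU ; pair
t=5 i7&i8:st.MEM;sll.ALU ; pair
t=6 i9:ld.MEM ; tail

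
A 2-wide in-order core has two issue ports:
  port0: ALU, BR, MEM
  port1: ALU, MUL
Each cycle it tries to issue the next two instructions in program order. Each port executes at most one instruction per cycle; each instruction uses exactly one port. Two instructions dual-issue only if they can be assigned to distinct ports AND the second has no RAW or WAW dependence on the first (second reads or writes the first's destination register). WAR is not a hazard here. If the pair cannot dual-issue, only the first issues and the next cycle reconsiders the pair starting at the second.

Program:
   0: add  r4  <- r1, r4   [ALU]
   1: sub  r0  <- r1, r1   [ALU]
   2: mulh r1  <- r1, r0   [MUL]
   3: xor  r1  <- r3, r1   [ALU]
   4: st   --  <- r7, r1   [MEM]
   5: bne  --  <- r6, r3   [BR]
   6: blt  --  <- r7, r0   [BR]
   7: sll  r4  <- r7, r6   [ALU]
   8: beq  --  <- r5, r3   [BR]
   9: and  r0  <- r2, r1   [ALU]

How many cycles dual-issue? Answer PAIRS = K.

[0] i0,i1  add;sub  -- dual
[1] i2  mulh  -- RAW+WAW r1
[2] i3  xor  -- RAW r1
[3] i4  st  -- no-port MEM/BR
[4] i5  bne  -- no-port BR/BR
[5] i6,i7  blt;sll  -- dual
[6] i8,i9  beq;and  -- dual

PAIRS = 3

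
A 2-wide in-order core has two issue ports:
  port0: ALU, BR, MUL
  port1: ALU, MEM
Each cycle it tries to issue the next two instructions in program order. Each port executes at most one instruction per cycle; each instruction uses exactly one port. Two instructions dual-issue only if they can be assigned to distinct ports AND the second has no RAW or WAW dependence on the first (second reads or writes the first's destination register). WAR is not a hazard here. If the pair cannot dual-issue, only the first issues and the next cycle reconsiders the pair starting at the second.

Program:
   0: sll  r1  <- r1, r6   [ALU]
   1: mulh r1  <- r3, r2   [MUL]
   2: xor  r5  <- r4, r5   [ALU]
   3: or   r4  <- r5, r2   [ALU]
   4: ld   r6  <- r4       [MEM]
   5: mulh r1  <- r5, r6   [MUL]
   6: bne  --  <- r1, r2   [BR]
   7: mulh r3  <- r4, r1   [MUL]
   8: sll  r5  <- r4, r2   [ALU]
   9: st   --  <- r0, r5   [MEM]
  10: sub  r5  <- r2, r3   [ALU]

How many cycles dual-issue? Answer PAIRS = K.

PAIRS = 3

#0 head=0: sll.ALU i0 WAW r1
#1 head=1: mulh.MUL+xor.ALU i1/i2 2-wide
#2 head=3: or.ALU i3 RAW r4
#3 head=4: ld.MEM i4 RAW r6
#4 head=5: mulh.MUL i5 no-port MUL/BR
#5 head=6: bne.BR i6 no-port BR/MUL
#6 head=7: mulh.MUL+sll.ALU i7/i8 2-wide
#7 head=9: st.MEM+sub.ALU i9/i10 2-wide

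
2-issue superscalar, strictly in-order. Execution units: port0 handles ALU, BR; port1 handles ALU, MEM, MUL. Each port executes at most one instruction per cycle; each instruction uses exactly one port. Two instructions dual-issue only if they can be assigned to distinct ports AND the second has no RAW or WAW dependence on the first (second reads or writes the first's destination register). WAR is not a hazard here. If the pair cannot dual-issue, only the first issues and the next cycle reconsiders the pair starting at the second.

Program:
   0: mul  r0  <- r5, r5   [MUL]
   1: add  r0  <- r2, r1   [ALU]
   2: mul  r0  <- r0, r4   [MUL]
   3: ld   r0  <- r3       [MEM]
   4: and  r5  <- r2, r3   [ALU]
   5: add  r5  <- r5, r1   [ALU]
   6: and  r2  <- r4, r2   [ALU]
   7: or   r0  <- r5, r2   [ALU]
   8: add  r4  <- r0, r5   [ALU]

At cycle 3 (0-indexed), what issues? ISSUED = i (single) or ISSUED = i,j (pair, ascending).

  cy0 -> i0 (mul) WAW r0
  cy1 -> i1 (add) RAW+WAW r0
  cy2 -> i2 (mul) no-port MUL/MEM
  cy3 -> i3+i4 (ld;and) 2-wide
  cy4 -> i5+i6 (add;and) 2-wide
  cy5 -> i7 (or) RAW r0
  cy6 -> i8 (add) tail

ISSUED = 3,4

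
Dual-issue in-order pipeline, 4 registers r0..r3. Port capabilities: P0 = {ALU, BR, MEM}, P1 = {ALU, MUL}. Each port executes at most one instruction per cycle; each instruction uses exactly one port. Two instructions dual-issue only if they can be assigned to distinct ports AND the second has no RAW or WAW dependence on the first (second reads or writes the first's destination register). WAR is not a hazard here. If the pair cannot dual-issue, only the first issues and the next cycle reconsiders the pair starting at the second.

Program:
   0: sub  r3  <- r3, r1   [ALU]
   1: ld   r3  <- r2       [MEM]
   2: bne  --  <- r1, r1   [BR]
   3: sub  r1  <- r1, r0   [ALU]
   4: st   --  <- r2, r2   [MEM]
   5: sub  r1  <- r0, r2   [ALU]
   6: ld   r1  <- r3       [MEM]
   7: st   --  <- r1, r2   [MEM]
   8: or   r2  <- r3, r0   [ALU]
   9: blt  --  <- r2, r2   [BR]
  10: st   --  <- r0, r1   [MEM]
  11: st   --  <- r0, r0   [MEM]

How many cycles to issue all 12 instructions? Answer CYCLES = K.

t=0 i0:sub.ALU ; WAW r3
t=1 i1:ld.MEM ; no-port MEM/BR
t=2 i2/i3:bne.BR+sub.ALU ; 2-wide
t=3 i4/i5:st.MEM+sub.ALU ; 2-wide
t=4 i6:ld.MEM ; no-port MEM/MEM
t=5 i7/i8:st.MEM+or.ALU ; 2-wide
t=6 i9:blt.BR ; no-port BR/MEM
t=7 i10:st.MEM ; no-port MEM/MEM
t=8 i11:st.MEM ; tail

CYCLES = 9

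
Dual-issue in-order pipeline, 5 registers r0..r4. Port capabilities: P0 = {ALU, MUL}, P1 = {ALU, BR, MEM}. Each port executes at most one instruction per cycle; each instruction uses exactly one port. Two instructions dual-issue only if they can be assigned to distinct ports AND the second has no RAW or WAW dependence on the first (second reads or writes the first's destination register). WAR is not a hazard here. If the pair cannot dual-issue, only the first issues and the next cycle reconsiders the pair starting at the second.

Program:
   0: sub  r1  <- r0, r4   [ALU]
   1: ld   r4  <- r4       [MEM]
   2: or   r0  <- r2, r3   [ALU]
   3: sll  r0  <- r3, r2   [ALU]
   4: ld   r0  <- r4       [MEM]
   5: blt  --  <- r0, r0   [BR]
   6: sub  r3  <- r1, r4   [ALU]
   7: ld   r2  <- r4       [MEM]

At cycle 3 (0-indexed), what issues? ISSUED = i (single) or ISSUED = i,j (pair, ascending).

ISSUED = 4

[0] i0,i1  sub/ld  -- dual
[1] i2  or  -- WAW r0
[2] i3  sll  -- WAW r0
[3] i4  ld  -- no-port MEM/BR
[4] i5,i6  blt/sub  -- dual
[5] i7  ld  -- tail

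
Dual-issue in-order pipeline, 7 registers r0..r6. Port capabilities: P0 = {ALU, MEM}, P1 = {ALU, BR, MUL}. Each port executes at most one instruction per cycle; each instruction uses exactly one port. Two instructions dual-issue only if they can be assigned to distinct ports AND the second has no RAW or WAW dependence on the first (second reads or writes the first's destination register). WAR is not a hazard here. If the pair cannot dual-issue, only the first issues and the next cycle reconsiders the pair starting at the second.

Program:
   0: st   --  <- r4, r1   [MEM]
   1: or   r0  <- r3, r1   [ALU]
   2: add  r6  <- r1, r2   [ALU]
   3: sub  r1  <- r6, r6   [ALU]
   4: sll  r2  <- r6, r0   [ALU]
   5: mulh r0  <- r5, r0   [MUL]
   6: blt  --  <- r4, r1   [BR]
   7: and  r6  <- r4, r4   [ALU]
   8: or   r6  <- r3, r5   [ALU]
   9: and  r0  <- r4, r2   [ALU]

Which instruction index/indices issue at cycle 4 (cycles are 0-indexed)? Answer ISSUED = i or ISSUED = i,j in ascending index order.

ISSUED = 6,7

  cy0 -> i0/i1 (st or) dual
  cy1 -> i2 (add) RAW r6
  cy2 -> i3/i4 (sub sll) dual
  cy3 -> i5 (mulh) no-port MUL/BR
  cy4 -> i6/i7 (blt and) dual
  cy5 -> i8/i9 (or and) dual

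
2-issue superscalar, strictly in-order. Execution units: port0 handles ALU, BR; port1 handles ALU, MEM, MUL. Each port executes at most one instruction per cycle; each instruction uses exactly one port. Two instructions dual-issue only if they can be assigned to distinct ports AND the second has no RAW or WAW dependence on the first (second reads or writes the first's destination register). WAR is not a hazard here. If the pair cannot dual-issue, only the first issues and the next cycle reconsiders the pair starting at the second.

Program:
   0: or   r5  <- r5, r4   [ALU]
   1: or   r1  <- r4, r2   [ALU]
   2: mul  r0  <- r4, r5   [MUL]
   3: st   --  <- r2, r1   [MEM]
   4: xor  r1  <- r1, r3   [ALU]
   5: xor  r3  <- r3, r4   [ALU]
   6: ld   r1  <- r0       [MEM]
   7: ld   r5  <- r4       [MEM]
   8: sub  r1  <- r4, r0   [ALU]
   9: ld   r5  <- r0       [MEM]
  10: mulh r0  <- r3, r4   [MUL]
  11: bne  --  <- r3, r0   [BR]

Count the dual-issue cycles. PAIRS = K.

PAIRS = 4

t=0 i0&i1:or.ALU or.ALU ; pair
t=1 i2:mul.MUL ; no-port MUL/MEM
t=2 i3&i4:st.MEM xor.ALU ; pair
t=3 i5&i6:xor.ALU ld.MEM ; pair
t=4 i7&i8:ld.MEM sub.ALU ; pair
t=5 i9:ld.MEM ; no-port MEM/MUL
t=6 i10:mulh.MUL ; RAW r0
t=7 i11:bne.BR ; tail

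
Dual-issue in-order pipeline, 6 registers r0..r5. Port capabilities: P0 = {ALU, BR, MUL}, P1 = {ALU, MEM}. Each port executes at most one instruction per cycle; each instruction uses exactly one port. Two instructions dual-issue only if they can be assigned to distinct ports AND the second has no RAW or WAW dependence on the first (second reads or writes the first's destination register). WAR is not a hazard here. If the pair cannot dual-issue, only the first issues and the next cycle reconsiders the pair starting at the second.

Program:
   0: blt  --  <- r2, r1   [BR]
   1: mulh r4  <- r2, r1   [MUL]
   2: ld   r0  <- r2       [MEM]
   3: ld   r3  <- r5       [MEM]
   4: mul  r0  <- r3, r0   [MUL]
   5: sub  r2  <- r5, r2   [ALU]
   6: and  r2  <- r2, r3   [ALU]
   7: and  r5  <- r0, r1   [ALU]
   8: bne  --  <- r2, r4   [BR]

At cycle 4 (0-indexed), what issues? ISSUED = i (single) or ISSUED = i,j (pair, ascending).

#0 head=0: blt.BR i0 no-port BR/MUL
#1 head=1: mulh.MUL ld.MEM i1/i2 pair
#2 head=3: ld.MEM i3 RAW r3
#3 head=4: mul.MUL sub.ALU i4/i5 pair
#4 head=6: and.ALU and.ALU i6/i7 pair
#5 head=8: bne.BR i8 tail

ISSUED = 6,7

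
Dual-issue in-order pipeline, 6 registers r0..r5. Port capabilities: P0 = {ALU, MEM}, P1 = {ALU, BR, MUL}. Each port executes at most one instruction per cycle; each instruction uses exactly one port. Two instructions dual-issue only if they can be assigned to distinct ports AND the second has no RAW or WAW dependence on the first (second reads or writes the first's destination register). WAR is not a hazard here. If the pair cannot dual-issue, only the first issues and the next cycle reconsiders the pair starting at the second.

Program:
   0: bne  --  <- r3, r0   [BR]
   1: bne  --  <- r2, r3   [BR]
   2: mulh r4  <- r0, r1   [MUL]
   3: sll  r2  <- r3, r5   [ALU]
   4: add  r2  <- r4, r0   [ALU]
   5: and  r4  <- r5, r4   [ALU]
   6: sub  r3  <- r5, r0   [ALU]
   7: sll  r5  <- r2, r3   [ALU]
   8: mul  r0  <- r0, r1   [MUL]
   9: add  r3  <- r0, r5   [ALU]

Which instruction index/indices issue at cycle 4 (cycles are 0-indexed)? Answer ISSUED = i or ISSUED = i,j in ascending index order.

ISSUED = 6

[0] i0  bne  -- no-port BR/BR
[1] i1  bne  -- no-port BR/MUL
[2] i2/i3  mulh+sll  -- 2-wide
[3] i4/i5  add+and  -- 2-wide
[4] i6  sub  -- RAW r3
[5] i7/i8  sll+mul  -- 2-wide
[6] i9  add  -- tail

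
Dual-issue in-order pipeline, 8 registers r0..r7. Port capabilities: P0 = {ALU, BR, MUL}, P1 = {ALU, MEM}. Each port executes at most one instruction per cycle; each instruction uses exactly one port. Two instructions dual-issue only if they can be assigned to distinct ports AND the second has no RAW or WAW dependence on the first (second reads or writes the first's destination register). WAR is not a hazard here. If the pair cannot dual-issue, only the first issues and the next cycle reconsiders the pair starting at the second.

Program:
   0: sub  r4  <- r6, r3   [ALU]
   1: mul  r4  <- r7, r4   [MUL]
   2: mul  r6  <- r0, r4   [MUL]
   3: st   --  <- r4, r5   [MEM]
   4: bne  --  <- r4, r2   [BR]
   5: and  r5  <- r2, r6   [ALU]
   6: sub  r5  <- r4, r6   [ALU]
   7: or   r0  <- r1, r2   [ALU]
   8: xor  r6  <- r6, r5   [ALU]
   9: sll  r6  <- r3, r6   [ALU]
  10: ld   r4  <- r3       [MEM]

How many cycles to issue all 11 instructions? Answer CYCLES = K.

#0 head=0: sub.ALU i0 RAW+WAW r4
#1 head=1: mul.MUL i1 no-port MUL/MUL
#2 head=2: mul.MUL st.MEM i2,i3 2-wide
#3 head=4: bne.BR and.ALU i4,i5 2-wide
#4 head=6: sub.ALU or.ALU i6,i7 2-wide
#5 head=8: xor.ALU i8 RAW+WAW r6
#6 head=9: sll.ALU ld.MEM i9,i10 2-wide

CYCLES = 7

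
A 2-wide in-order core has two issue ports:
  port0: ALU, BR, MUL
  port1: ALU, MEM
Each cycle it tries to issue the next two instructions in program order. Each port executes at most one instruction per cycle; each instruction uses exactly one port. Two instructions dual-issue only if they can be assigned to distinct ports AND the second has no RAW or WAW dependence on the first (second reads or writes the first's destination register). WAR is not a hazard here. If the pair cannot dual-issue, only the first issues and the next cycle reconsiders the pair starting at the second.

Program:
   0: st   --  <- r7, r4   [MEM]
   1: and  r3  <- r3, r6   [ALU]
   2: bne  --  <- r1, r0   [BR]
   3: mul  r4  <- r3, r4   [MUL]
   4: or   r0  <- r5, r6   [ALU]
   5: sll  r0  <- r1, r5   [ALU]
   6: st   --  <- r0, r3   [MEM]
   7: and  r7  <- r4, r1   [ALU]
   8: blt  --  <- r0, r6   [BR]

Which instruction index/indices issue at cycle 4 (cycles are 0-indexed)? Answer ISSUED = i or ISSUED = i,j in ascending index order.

ISSUED = 6,7

[0] i0,i1  st;and  -- pair
[1] i2  bne  -- no-port BR/MUL
[2] i3,i4  mul;or  -- pair
[3] i5  sll  -- RAW r0
[4] i6,i7  st;and  -- pair
[5] i8  blt  -- tail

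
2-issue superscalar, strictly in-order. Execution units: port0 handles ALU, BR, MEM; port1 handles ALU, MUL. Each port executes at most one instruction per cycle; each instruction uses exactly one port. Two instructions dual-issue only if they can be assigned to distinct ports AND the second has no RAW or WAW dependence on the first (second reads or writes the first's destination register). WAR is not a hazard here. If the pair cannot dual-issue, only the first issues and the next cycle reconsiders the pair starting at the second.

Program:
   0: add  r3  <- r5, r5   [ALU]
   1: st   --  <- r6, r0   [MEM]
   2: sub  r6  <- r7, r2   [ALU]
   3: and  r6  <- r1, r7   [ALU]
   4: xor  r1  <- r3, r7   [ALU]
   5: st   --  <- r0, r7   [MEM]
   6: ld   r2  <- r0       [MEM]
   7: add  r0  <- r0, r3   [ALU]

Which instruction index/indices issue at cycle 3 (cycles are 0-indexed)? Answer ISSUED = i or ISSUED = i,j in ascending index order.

#0 head=0: add+st i0,i1 2-wide
#1 head=2: sub i2 WAW r6
#2 head=3: and+xor i3,i4 2-wide
#3 head=5: st i5 no-port MEM/MEM
#4 head=6: ld+add i6,i7 2-wide

ISSUED = 5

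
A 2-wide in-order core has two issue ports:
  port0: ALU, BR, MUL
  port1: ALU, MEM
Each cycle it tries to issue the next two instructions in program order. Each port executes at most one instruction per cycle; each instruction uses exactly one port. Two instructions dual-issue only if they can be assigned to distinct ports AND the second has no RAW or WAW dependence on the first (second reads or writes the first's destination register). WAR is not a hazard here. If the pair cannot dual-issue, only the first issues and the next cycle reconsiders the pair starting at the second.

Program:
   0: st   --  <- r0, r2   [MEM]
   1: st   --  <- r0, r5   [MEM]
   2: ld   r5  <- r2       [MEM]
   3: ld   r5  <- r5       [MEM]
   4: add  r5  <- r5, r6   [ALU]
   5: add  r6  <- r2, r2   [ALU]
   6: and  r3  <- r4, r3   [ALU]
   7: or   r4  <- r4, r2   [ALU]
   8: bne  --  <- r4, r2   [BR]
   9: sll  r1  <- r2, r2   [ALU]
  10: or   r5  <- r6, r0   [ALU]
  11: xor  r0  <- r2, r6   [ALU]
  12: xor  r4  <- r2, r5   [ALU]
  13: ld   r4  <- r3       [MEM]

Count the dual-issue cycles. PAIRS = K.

PAIRS = 4

#0 head=0: st i0 no-port MEM/MEM
#1 head=1: st i1 no-port MEM/MEM
#2 head=2: ld i2 no-port MEM/MEM
#3 head=3: ld i3 RAW+WAW r5
#4 head=4: add;add i4/i5 pair
#5 head=6: and;or i6/i7 pair
#6 head=8: bne;sll i8/i9 pair
#7 head=10: or;xor i10/i11 pair
#8 head=12: xor i12 WAW r4
#9 head=13: ld i13 tail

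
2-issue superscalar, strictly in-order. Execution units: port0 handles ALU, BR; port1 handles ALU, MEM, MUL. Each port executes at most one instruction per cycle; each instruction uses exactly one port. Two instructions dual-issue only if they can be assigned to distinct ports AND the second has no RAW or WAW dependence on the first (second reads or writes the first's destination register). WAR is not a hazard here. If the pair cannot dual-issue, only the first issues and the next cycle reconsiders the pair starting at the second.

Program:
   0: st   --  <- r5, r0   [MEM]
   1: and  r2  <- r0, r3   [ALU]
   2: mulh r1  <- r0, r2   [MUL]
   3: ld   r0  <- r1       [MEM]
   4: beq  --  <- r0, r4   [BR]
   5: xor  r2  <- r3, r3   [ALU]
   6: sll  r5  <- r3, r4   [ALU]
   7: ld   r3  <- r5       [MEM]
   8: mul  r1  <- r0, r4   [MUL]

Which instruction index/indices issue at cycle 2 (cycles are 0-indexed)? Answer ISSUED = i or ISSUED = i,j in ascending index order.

ISSUED = 3

t=0 i0&i1:st and ; pair
t=1 i2:mulh ; no-port MUL/MEM
t=2 i3:ld ; RAW r0
t=3 i4&i5:beq xor ; pair
t=4 i6:sll ; RAW r5
t=5 i7:ld ; no-port MEM/MUL
t=6 i8:mul ; tail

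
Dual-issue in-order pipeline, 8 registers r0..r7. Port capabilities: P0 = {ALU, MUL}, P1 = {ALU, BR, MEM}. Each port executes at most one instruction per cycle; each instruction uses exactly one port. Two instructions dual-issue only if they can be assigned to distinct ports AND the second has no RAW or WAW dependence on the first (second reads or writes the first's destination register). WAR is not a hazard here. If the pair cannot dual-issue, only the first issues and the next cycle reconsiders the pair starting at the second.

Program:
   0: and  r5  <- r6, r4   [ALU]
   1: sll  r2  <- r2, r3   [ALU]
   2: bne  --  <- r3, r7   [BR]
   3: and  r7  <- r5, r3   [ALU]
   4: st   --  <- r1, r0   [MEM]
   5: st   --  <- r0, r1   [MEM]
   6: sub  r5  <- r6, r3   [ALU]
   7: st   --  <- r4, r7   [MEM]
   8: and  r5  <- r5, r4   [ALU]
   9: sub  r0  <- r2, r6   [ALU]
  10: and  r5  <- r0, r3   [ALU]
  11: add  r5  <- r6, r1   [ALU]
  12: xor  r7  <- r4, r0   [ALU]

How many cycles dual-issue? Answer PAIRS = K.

[0] i0,i1  and;sll  -- 2-wide
[1] i2,i3  bne;and  -- 2-wide
[2] i4  st  -- no-port MEM/MEM
[3] i5,i6  st;sub  -- 2-wide
[4] i7,i8  st;and  -- 2-wide
[5] i9  sub  -- RAW r0
[6] i10  and  -- WAW r5
[7] i11,i12  add;xor  -- 2-wide

PAIRS = 5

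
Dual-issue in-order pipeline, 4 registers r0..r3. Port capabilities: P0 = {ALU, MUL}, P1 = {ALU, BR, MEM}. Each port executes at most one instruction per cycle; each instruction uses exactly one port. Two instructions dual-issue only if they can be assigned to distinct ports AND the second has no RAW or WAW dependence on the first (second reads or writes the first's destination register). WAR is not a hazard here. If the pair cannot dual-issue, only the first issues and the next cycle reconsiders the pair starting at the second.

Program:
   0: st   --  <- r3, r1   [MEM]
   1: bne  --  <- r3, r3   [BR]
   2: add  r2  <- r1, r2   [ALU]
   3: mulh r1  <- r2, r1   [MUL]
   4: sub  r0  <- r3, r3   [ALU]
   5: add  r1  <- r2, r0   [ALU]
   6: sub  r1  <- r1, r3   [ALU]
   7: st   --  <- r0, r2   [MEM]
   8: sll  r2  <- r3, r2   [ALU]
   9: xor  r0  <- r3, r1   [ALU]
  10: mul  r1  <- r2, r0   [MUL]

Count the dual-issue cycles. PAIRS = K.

PAIRS = 4

c0: i0 st.MEM  no-port MEM/BR
c1: i1&i2 bne.BR+add.ALU  2-wide
c2: i3&i4 mulh.MUL+sub.ALU  2-wide
c3: i5 add.ALU  RAW+WAW r1
c4: i6&i7 sub.ALU+st.MEM  2-wide
c5: i8&i9 sll.ALU+xor.ALU  2-wide
c6: i10 mul.MUL  tail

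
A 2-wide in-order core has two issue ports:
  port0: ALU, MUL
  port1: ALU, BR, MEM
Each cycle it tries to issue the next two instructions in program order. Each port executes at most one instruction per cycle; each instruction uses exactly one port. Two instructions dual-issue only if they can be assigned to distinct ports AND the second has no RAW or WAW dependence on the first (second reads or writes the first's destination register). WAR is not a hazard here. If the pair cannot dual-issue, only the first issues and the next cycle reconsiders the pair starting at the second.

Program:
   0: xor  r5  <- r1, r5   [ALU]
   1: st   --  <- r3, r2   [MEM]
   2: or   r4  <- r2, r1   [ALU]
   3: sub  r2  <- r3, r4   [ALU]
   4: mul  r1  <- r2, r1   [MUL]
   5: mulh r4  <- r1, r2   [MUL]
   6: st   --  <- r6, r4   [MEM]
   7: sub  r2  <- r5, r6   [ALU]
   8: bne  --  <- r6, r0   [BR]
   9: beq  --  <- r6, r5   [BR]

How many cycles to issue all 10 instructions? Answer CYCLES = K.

CYCLES = 8

0. xor/st @i0/i1  | pair
1. or @i2  | RAW r4
2. sub @i3  | RAW r2
3. mul @i4  | no-port MUL/MUL
4. mulh @i5  | RAW r4
5. st/sub @i6/i7  | pair
6. bne @i8  | no-port BR/BR
7. beq @i9  | tail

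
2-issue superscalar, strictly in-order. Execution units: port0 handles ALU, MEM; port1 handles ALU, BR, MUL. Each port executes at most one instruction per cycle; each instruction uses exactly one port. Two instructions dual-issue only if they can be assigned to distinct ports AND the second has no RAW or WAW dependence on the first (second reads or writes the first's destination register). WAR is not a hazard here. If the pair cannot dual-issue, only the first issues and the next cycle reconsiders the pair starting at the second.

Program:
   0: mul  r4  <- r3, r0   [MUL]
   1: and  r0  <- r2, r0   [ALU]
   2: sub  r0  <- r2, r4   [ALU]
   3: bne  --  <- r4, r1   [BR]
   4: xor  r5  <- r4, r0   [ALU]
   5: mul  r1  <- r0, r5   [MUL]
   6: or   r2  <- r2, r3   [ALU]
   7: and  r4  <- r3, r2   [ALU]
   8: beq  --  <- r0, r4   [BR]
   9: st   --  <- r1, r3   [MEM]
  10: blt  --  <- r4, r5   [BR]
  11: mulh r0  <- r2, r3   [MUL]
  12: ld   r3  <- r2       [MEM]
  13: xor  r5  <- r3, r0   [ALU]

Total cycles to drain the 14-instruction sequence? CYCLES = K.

c0: i0/i1 mul.MUL+and.ALU  dual
c1: i2/i3 sub.ALU+bne.BR  dual
c2: i4 xor.ALU  RAW r5
c3: i5/i6 mul.MUL+or.ALU  dual
c4: i7 and.ALU  RAW r4
c5: i8/i9 beq.BR+st.MEM  dual
c6: i10 blt.BR  no-port BR/MUL
c7: i11/i12 mulh.MUL+ld.MEM  dual
c8: i13 xor.ALU  tail

CYCLES = 9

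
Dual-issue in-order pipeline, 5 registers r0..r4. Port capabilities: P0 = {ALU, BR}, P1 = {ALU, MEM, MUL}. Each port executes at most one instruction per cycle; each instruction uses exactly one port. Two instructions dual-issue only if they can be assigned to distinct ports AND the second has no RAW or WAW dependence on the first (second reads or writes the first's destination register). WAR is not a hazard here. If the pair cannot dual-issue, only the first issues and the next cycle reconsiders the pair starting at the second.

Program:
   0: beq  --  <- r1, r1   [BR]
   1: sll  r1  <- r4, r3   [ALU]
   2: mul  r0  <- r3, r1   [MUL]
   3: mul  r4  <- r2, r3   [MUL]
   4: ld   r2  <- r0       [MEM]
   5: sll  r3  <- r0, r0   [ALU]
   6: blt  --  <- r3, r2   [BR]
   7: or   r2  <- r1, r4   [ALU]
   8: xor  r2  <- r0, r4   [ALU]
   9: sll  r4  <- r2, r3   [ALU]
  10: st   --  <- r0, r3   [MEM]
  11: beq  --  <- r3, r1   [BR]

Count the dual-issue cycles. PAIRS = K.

[0] i0,i1  beq;sll  -- 2-wide
[1] i2  mul  -- no-port MUL/MUL
[2] i3  mul  -- no-port MUL/MEM
[3] i4,i5  ld;sll  -- 2-wide
[4] i6,i7  blt;or  -- 2-wide
[5] i8  xor  -- RAW r2
[6] i9,i10  sll;st  -- 2-wide
[7] i11  beq  -- tail

PAIRS = 4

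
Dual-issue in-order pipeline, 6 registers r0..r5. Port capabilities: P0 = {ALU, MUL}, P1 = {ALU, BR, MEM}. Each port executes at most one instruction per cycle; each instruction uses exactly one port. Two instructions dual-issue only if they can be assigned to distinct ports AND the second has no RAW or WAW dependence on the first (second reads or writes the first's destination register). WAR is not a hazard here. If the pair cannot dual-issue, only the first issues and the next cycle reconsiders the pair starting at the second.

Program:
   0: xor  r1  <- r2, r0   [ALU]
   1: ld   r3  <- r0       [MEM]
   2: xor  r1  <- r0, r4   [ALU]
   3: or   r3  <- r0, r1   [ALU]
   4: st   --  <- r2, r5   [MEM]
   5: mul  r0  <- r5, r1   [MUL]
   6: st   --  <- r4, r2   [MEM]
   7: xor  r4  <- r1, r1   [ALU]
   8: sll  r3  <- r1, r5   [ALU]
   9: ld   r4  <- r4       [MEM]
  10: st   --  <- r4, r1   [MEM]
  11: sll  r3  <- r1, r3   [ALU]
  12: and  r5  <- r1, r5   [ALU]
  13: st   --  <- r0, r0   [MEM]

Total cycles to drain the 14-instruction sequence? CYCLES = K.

CYCLES = 8

0. xor/ld @i0&i1  | dual
1. xor @i2  | RAW r1
2. or/st @i3&i4  | dual
3. mul/st @i5&i6  | dual
4. xor/sll @i7&i8  | dual
5. ld @i9  | no-port MEM/MEM
6. st/sll @i10&i11  | dual
7. and/st @i12&i13  | dual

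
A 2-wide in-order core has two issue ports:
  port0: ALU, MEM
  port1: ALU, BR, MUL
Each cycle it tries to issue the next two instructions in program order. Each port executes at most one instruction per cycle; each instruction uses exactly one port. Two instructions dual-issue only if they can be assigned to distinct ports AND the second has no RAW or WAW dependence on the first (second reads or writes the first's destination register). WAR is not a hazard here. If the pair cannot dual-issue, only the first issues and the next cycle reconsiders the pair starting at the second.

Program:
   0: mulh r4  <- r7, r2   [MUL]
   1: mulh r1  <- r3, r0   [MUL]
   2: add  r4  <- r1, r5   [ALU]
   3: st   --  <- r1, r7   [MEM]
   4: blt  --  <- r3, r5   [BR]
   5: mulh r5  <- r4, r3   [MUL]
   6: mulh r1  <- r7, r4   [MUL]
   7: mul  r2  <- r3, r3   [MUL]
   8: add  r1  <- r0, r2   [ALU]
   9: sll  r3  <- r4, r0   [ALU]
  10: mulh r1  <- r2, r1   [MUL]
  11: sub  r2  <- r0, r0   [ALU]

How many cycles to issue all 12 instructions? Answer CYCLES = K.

  cy0 -> i0 (mulh.MUL) no-port MUL/MUL
  cy1 -> i1 (mulh.MUL) RAW r1
  cy2 -> i2&i3 (add.ALU st.MEM) 2-wide
  cy3 -> i4 (blt.BR) no-port BR/MUL
  cy4 -> i5 (mulh.MUL) no-port MUL/MUL
  cy5 -> i6 (mulh.MUL) no-port MUL/MUL
  cy6 -> i7 (mul.MUL) RAW r2
  cy7 -> i8&i9 (add.ALU sll.ALU) 2-wide
  cy8 -> i10&i11 (mulh.MUL sub.ALU) 2-wide

CYCLES = 9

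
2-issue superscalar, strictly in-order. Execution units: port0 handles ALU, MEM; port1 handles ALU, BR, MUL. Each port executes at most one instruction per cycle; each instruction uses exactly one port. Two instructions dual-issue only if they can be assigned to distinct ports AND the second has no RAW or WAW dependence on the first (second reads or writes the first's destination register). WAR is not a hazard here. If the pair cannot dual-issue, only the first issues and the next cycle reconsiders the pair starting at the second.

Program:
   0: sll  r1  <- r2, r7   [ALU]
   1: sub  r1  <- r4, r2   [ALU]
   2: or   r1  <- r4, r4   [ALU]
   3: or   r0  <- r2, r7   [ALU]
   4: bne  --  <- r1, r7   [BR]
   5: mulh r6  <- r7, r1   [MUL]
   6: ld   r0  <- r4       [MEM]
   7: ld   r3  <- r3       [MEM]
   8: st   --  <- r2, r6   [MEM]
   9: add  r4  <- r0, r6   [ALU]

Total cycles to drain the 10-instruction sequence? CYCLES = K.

CYCLES = 7

t=0 i0:sll.ALU ; WAW r1
t=1 i1:sub.ALU ; WAW r1
t=2 i2/i3:or.ALU;or.ALU ; 2-wide
t=3 i4:bne.BR ; no-port BR/MUL
t=4 i5/i6:mulh.MUL;ld.MEM ; 2-wide
t=5 i7:ld.MEM ; no-port MEM/MEM
t=6 i8/i9:st.MEM;add.ALU ; 2-wide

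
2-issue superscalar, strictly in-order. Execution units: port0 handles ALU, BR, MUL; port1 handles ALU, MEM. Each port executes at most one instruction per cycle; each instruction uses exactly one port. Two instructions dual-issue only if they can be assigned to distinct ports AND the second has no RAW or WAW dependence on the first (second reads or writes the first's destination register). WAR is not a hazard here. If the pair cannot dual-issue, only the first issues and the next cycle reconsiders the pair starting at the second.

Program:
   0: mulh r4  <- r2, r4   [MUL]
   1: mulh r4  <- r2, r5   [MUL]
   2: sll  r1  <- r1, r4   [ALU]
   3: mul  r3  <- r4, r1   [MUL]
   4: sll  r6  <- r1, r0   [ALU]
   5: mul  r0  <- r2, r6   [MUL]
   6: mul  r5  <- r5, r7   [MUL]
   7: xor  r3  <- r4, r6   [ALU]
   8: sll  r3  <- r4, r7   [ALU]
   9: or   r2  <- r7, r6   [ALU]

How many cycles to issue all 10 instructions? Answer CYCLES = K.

c0: i0 mulh  no-port MUL/MUL
c1: i1 mulh  RAW r4
c2: i2 sll  RAW r1
c3: i3/i4 mul sll  2-wide
c4: i5 mul  no-port MUL/MUL
c5: i6/i7 mul xor  2-wide
c6: i8/i9 sll or  2-wide

CYCLES = 7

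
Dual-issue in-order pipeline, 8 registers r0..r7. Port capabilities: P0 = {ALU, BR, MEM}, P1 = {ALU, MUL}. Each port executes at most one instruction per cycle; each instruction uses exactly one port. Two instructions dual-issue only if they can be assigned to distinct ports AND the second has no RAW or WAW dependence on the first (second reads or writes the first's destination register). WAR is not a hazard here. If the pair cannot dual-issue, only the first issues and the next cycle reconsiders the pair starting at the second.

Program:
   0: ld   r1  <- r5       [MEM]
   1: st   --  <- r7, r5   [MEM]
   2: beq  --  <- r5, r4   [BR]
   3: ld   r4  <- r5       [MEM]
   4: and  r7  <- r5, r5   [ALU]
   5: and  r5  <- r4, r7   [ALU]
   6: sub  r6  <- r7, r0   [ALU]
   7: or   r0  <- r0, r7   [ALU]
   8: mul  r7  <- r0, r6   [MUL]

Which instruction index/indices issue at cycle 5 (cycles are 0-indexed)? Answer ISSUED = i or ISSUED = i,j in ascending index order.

ISSUED = 7

t=0 i0:ld ; no-port MEM/MEM
t=1 i1:st ; no-port MEM/BR
t=2 i2:beq ; no-port BR/MEM
t=3 i3+i4:ld and ; dual
t=4 i5+i6:and sub ; dual
t=5 i7:or ; RAW r0
t=6 i8:mul ; tail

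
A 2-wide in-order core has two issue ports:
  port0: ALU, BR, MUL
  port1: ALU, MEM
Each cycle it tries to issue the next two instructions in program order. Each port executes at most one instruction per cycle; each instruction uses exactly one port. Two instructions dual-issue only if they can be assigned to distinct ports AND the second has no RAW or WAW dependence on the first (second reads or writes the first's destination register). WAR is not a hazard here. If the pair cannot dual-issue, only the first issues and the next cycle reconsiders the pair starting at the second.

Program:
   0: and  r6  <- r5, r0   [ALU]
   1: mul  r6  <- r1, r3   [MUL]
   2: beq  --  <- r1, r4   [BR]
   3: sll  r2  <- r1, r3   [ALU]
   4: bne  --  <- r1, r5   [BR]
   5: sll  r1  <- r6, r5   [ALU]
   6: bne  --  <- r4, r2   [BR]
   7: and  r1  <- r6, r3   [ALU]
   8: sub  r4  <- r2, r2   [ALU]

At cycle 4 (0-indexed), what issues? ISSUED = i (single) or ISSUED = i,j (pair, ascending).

ISSUED = 6,7

#0 head=0: and i0 WAW r6
#1 head=1: mul i1 no-port MUL/BR
#2 head=2: beq;sll i2/i3 2-wide
#3 head=4: bne;sll i4/i5 2-wide
#4 head=6: bne;and i6/i7 2-wide
#5 head=8: sub i8 tail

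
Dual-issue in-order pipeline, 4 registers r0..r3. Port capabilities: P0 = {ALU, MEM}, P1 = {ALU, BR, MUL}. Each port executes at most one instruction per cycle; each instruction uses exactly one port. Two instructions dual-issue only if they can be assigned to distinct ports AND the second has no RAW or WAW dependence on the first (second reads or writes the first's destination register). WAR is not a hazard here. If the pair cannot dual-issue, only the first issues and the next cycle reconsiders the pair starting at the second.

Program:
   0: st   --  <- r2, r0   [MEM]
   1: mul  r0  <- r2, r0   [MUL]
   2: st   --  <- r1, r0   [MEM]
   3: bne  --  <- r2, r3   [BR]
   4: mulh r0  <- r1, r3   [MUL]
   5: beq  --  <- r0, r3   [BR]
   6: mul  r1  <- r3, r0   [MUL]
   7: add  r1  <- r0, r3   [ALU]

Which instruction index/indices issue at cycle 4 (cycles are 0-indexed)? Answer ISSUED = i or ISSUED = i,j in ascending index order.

t=0 i0&i1:st.MEM/mul.MUL ; dual
t=1 i2&i3:st.MEM/bne.BR ; dual
t=2 i4:mulh.MUL ; no-port MUL/BR
t=3 i5:beq.BR ; no-port BR/MUL
t=4 i6:mul.MUL ; WAW r1
t=5 i7:add.ALU ; tail

ISSUED = 6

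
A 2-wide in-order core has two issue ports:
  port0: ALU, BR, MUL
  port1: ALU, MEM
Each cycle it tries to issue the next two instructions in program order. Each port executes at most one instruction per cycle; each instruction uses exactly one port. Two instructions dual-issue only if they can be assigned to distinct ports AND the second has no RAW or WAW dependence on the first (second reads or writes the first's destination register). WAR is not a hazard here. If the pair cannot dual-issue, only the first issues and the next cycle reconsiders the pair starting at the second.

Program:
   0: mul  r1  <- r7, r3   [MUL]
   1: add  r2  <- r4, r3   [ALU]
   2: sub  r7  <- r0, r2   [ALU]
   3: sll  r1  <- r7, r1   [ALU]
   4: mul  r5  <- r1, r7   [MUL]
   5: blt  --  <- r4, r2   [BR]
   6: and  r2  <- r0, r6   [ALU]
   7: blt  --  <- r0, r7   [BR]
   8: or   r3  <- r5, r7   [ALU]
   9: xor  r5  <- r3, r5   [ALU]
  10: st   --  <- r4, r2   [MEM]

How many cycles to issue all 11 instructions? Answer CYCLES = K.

c0: i0/i1 mul.MUL/add.ALU  dual
c1: i2 sub.ALU  RAW r7
c2: i3 sll.ALU  RAW r1
c3: i4 mul.MUL  no-port MUL/BR
c4: i5/i6 blt.BR/and.ALU  dual
c5: i7/i8 blt.BR/or.ALU  dual
c6: i9/i10 xor.ALU/st.MEM  dual

CYCLES = 7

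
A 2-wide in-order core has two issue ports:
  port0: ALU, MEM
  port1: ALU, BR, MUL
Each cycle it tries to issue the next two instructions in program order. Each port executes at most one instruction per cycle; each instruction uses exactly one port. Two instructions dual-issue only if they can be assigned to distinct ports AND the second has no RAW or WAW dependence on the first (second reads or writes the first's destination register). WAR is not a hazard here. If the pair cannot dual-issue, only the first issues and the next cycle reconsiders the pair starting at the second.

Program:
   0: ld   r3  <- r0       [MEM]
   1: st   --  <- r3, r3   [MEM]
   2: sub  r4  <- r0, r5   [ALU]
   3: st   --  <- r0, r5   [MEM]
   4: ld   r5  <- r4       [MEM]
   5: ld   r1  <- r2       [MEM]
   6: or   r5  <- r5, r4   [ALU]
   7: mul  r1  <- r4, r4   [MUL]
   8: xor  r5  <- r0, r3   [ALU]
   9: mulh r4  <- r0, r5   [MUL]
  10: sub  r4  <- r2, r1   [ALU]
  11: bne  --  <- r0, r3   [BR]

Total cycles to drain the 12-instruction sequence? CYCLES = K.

CYCLES = 8

[0] i0  ld.MEM  -- no-port MEM/MEM
[1] i1/i2  st.MEM/sub.ALU  -- 2-wide
[2] i3  st.MEM  -- no-port MEM/MEM
[3] i4  ld.MEM  -- no-port MEM/MEM
[4] i5/i6  ld.MEM/or.ALU  -- 2-wide
[5] i7/i8  mul.MUL/xor.ALU  -- 2-wide
[6] i9  mulh.MUL  -- WAW r4
[7] i10/i11  sub.ALU/bne.BR  -- 2-wide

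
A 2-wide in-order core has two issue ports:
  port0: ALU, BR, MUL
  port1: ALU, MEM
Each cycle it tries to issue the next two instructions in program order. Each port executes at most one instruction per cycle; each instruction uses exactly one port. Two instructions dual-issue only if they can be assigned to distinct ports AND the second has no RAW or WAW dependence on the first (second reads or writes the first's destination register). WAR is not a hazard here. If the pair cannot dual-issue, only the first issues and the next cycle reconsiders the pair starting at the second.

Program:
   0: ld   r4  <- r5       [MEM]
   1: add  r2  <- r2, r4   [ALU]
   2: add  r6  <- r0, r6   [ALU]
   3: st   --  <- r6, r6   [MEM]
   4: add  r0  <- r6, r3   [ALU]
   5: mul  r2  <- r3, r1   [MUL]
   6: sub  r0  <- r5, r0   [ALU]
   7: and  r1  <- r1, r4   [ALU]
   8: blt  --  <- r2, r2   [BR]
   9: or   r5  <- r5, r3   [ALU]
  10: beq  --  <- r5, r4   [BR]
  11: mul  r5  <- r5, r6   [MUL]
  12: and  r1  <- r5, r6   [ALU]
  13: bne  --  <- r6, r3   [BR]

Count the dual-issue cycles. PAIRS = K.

#0 head=0: ld i0 RAW r4
#1 head=1: add;add i1/i2 dual
#2 head=3: st;add i3/i4 dual
#3 head=5: mul;sub i5/i6 dual
#4 head=7: and;blt i7/i8 dual
#5 head=9: or i9 RAW r5
#6 head=10: beq i10 no-port BR/MUL
#7 head=11: mul i11 RAW r5
#8 head=12: and;bne i12/i13 dual

PAIRS = 5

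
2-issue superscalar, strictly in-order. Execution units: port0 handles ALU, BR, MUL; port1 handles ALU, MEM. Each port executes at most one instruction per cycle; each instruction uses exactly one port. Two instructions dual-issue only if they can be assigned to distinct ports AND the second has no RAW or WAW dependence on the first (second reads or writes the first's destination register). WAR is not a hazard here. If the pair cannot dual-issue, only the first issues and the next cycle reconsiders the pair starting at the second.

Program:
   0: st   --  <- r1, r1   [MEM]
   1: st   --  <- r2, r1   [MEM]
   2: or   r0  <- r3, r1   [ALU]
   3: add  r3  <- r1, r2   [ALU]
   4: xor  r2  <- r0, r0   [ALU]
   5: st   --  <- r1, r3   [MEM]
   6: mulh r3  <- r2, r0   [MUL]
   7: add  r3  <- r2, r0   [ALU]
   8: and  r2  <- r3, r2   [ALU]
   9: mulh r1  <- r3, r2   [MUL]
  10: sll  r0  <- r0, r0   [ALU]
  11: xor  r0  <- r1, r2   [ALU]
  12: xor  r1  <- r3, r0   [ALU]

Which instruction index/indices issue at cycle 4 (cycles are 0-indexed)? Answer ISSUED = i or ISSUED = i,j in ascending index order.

0. st.MEM @i0  | no-port MEM/MEM
1. st.MEM/or.ALU @i1,i2  | 2-wide
2. add.ALU/xor.ALU @i3,i4  | 2-wide
3. st.MEM/mulh.MUL @i5,i6  | 2-wide
4. add.ALU @i7  | RAW r3
5. and.ALU @i8  | RAW r2
6. mulh.MUL/sll.ALU @i9,i10  | 2-wide
7. xor.ALU @i11  | RAW r0
8. xor.ALU @i12  | tail

ISSUED = 7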